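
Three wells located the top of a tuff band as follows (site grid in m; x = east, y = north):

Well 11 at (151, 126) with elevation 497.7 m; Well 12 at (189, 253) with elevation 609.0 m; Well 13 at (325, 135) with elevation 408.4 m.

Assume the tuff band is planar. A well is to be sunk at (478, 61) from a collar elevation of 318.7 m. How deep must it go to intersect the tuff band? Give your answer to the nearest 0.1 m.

74.5 m

Two edge vectors: Well 11→Well 12 = (38, 127, 111.3), Well 11→Well 13 = (174, 9, -89.3).
Normal n = (Well 11→Well 12) × (Well 11→Well 13) = (-12342.8, 22759.6, -21756).
So ∂z/∂x = −n_x/n_z = −0.56733 and ∂z/∂y = −n_y/n_z = 1.04613.
Intercept c from Well 11: 497.7 + 85.67 − 131.81 = 451.55.
At (478, 61): z_contact = −271.18 + 63.81 + 451.55 = 244.19 m.
Depth below ground = 318.7 − 244.19 = 74.5 m.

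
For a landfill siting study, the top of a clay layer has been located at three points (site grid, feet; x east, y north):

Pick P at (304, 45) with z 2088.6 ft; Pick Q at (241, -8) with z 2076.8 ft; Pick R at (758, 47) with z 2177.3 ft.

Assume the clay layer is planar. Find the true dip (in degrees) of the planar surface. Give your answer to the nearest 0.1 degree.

Let the plane be z = a·x + b·y + c.
Pick Q−Pick P: −63a − 53b = −11.8;  Pick R−Pick P: 454a + 2b = 88.7.
Solving gives a = 0.19542, b = −0.00965.
Gradient magnitude |∇z| = √(a² + b²) = √(0.03819 + 0.00009) = 0.19565.
True dip = arctan(0.19565) = 11.1°, dipping toward W (azimuth ≈ 273°).

11.1°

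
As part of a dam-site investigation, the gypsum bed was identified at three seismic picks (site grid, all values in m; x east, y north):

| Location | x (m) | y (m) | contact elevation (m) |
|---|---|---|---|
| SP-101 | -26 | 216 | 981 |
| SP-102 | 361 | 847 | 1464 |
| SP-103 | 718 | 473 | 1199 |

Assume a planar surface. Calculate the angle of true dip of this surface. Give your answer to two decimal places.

Two edge vectors: SP-101→SP-102 = (387, 631, 483), SP-101→SP-103 = (744, 257, 218).
Normal n = (SP-101→SP-102) × (SP-101→SP-103) = (13427, 274986, -370005).
So ∂z/∂x = −n_x/n_z = 0.03629 and ∂z/∂y = −n_y/n_z = 0.74320.
Gradient magnitude |∇z| = √(a² + b²) = √(0.00132 + 0.55234) = 0.74408.
True dip = arctan(0.74408) = 36.65°, dipping toward S (azimuth ≈ 183°).

36.65°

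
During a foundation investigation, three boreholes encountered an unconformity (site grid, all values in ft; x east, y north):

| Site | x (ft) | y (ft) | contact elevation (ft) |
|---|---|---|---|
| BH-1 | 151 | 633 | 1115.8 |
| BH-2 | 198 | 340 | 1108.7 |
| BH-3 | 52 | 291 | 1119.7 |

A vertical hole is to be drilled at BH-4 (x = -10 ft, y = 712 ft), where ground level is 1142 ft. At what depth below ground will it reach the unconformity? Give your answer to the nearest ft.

Two edge vectors: BH-1→BH-2 = (47, -293, -7.1), BH-1→BH-3 = (-99, -342, 3.9).
Normal n = (BH-1→BH-2) × (BH-1→BH-3) = (-3570.9, 519.6, -45081).
So ∂z/∂x = −n_x/n_z = −0.07921 and ∂z/∂y = −n_y/n_z = 0.01153.
Intercept c from BH-1: 1115.8 + 11.96 − 7.30 = 1120.46.
At (-10, 712): z_contact = 0.8 + 8.2 + 1120.46 = 1129.5 ft.
Depth below ground = 1142 − 1129.5 = 13 ft.

13 ft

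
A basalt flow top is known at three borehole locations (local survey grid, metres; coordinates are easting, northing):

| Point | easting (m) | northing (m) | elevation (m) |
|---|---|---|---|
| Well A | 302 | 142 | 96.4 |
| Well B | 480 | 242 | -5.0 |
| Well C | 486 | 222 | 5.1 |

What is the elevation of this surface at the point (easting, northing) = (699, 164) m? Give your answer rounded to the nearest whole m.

Two edge vectors: Well A→Well B = (178, 100, -101.4), Well A→Well C = (184, 80, -91.3).
Normal n = (Well A→Well B) × (Well A→Well C) = (-1018, -2406.2, -4160).
So ∂z/∂easting = −n_x/n_z = −0.24471 and ∂z/∂northing = −n_y/n_z = −0.57841.
Intercept c from Well A: 96.4 + 73.90 + 82.13 = 252.44.
At (699, 164): z = −171.1 − 94.9 + 252.44 = -13.5 m.

-13 m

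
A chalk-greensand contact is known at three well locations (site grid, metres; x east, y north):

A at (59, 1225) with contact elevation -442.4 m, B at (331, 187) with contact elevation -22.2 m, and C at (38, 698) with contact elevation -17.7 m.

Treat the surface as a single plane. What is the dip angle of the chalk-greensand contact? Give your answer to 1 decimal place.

Let the plane be z = a·x + b·y + c.
B−A: 272a − 1038b = 420.2;  C−A: −21a − 527b = 424.7.
Solving gives a = −1.32851, b = −0.75294.
Gradient magnitude |∇z| = √(a² + b²) = √(1.76495 + 0.56692) = 1.52705.
True dip = arctan(1.52705) = 56.8°, dipping toward ENE (azimuth ≈ 060°).

56.8°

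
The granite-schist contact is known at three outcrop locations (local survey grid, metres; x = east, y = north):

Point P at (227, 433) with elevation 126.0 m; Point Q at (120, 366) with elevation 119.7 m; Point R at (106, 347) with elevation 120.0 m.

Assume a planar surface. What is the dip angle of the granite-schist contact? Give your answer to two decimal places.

Let the plane be z = a·x + b·y + c.
Point Q−Point P: −107a − 67b = −6.3;  Point R−Point P: −121a − 86b = −6.
Solving gives a = 0.12767, b = −0.10986.
Gradient magnitude |∇z| = √(a² + b²) = √(0.01630 + 0.01207) = 0.16843.
True dip = arctan(0.16843) = 9.56°, dipping toward NW (azimuth ≈ 311°).

9.56°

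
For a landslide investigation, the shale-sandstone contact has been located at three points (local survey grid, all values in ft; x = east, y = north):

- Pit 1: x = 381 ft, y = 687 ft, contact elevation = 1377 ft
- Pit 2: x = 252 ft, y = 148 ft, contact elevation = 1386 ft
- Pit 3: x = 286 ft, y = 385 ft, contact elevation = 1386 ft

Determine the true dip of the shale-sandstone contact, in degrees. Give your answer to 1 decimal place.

10.0°

Let the plane be z = a·x + b·y + c.
Pit 2−Pit 1: −129a − 539b = 9;  Pit 3−Pit 1: −95a − 302b = 9.
Solving gives a = −0.17417, b = 0.02499.
Gradient magnitude |∇z| = √(a² + b²) = √(0.03033 + 0.00062) = 0.17595.
True dip = arctan(0.17595) = 10.0°, dipping toward E (azimuth ≈ 098°).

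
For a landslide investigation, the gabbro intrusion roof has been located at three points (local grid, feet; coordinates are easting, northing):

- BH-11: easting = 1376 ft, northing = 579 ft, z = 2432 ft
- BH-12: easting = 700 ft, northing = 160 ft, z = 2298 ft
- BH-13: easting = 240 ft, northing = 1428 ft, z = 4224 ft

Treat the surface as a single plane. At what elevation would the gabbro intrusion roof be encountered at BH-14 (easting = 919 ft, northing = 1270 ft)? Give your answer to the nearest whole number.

3607 ft

Let the plane be z = a·easting + b·northing + c.
BH-12−BH-11: −676a − 419b = −134;  BH-13−BH-11: −1136a + 849b = 1792.
Solving gives a = −0.60680, b = 1.29880.
Then c = 2432 − a·1376 − b·579 = 2514.95.
At (919, 1270): z = −557.6 + 1649.5 + 2514.95 = 3606.8 ft.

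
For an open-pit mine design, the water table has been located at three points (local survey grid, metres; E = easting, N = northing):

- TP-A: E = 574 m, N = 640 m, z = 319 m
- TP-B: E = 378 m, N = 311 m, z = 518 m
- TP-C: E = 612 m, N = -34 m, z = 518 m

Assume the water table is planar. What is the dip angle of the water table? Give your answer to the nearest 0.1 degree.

Two edge vectors: TP-A→TP-B = (-196, -329, 199), TP-A→TP-C = (38, -674, 199).
Normal n = (TP-A→TP-B) × (TP-A→TP-C) = (68655, 46566, 144606).
So ∂z/∂E = −n_x/n_z = −0.47477 and ∂z/∂N = −n_y/n_z = −0.32202.
Gradient magnitude |∇z| = √(a² + b²) = √(0.22541 + 0.10370) = 0.57368.
True dip = arctan(0.57368) = 29.8°, dipping toward NE (azimuth ≈ 056°).

29.8°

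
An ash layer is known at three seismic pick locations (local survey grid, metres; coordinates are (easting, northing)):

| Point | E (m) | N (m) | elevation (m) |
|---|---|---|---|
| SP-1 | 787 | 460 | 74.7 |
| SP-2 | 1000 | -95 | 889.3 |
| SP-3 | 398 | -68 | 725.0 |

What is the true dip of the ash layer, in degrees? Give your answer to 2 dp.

54.52°

Let the plane be z = a·E + b·N + c.
SP-2−SP-1: 213a − 555b = 814.6;  SP-3−SP-1: −389a − 528b = 650.3.
Solving gives a = 0.21072, b = −1.38688.
Gradient magnitude |∇z| = √(a² + b²) = √(0.04440 + 1.92343) = 1.40279.
True dip = arctan(1.40279) = 54.52°, dipping toward N (azimuth ≈ 351°).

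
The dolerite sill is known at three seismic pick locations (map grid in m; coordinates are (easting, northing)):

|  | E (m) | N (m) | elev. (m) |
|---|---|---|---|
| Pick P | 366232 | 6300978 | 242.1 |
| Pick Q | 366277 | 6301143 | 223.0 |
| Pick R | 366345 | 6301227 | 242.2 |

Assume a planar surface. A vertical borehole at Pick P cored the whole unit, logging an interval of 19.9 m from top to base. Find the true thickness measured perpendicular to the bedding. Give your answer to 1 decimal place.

Let the plane be z = a·E + b·N + c.
Pick Q−Pick P: 45a + 165b = −19.1;  Pick R−Pick P: 113a + 249b = 0.1.
Solving gives a = 0.64145, b = −0.29070.
|∇z| = √(a²+b²) = 0.70425, so dip δ = arctan(0.70425) = 35.16°.
True thickness = vertical thickness × cos δ = 19.9 × cos 35.16° = 16.3 m.

16.3 m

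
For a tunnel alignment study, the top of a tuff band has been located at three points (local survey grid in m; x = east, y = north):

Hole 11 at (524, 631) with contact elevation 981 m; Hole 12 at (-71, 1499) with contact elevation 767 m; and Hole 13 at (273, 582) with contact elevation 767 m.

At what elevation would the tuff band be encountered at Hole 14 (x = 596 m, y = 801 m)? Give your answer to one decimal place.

Let the plane be z = a·x + b·y + c.
Hole 12−Hole 11: −595a + 868b = −214;  Hole 13−Hole 11: −251a − 49b = −214.
Solving gives a = 0.794412, b = 0.298013.
Then c = 981 − a·524 − b·631 = 376.68.
At (596, 801): z = 473.5 + 238.7 + 376.68 = 1088.9 m.

1088.9 m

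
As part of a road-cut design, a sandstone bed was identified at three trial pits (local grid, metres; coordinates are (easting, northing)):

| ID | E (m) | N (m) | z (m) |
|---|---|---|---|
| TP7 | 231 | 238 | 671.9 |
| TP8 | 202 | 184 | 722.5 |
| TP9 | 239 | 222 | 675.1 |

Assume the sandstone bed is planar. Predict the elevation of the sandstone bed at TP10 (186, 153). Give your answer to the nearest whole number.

751 m

Let the plane be z = a·E + b·N + c.
TP8−TP7: −29a − 54b = 50.6;  TP9−TP7: 8a − 16b = 3.2.
Solving gives a = −0.71071, b = −0.55536.
Then c = 671.9 − a·231 − b·238 = 968.25.
At (186, 153): z = −132.2 − 85.0 + 968.25 = 751.1 m.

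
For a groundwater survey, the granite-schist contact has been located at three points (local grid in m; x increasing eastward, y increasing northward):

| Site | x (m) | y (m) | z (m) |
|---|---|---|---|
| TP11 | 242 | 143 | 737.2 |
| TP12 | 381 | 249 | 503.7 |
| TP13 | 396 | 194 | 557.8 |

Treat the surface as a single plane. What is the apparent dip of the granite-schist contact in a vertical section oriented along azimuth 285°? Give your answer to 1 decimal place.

23.5°

Let the plane be z = a·x + b·y + c.
TP12−TP11: 139a + 106b = −233.5;  TP13−TP11: 154a + 51b = −179.4.
Solving gives a = −0.76967, b = −1.19355.
Unit vector along 285° is (sin 285°, cos 285°) = (-0.9659, 0.2588).
Slope in that direction = a·(-0.9659) + b·(0.2588) = 0.43453.
Apparent dip = arctan|0.43453| = 23.5° (true dip is 54.8°, so apparent ≤ true as expected).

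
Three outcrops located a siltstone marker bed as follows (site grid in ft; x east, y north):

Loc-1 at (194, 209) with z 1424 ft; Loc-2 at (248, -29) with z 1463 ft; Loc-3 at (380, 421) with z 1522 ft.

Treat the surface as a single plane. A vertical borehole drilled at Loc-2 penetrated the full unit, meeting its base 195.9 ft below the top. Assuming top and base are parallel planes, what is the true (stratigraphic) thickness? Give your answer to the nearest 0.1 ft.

170.3 ft

Let the plane be z = a·x + b·y + c.
Loc-2−Loc-1: 54a − 238b = 39;  Loc-3−Loc-1: 186a + 212b = 98.
Solving gives a = 0.56702, b = −0.03521.
|∇z| = √(a²+b²) = 0.56811, so dip δ = arctan(0.56811) = 29.60°.
True thickness = vertical thickness × cos δ = 195.9 × cos 29.60° = 170.3 ft.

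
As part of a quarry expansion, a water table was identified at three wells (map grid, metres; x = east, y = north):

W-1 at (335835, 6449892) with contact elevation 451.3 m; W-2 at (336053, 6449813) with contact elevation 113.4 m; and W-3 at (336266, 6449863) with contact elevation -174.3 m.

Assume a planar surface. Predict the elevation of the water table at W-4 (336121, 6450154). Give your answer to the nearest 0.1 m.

Let the plane be z = a·x + b·y + c.
W-2−W-1: 218a − 79b = −337.9;  W-3−W-1: 431a − 29b = −625.6.
Solving gives a = −1.429051105, b = 0.333757709.
Then c = 451.3 − a·335835 − b·6449892 = −1672324.50.
At (336121, 6450154): z = −480334.1 + 2152788.6 − 1672324.50 = 130.0 m.

130.0 m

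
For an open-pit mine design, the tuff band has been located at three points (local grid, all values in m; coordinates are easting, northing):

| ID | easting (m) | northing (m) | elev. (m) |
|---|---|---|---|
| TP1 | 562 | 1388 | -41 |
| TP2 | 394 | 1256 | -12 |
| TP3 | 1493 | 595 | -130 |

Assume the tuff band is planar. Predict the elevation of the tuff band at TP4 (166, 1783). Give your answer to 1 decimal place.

Two edge vectors: TP1→TP2 = (-168, -132, 29), TP1→TP3 = (931, -793, -89).
Normal n = (TP1→TP2) × (TP1→TP3) = (34745, 12047, 256116).
So ∂z/∂easting = −n_x/n_z = −0.135661 and ∂z/∂northing = −n_y/n_z = −0.047037.
Intercept c from TP1: -41 + 76.24 + 65.29 = 100.53.
At (166, 1783): z = −22.5 − 83.9 + 100.53 = -5.9 m.

-5.9 m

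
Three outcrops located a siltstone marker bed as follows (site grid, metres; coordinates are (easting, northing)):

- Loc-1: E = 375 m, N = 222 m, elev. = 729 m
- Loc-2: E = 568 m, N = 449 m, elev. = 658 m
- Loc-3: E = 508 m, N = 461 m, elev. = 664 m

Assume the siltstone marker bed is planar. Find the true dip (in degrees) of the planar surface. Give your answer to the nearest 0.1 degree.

Let the plane be z = a·E + b·N + c.
Loc-2−Loc-1: 193a + 227b = −71;  Loc-3−Loc-1: 133a + 239b = −65.
Solving gives a = −0.13893, b = −0.19465.
Gradient magnitude |∇z| = √(a² + b²) = √(0.01930 + 0.03789) = 0.23915.
True dip = arctan(0.23915) = 13.4°, dipping toward NE (azimuth ≈ 036°).

13.4°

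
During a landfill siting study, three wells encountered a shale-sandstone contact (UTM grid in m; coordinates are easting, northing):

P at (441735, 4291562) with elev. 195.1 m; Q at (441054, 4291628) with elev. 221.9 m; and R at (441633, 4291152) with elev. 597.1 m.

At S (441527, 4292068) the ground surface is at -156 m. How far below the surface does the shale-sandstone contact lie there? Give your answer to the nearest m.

Let the plane be z = a·easting + b·northing + c.
Q−P: −681a + 66b = 26.8;  R−P: −102a − 410b = 402.
Solving gives a = −0.13121542, b = −0.94784397.
Then c = 195.1 − a·441735 − b·4291562 = 4125888.70.
At (441527, 4292068): z_contact = −57935.2 − 4068210.8 + 4125888.70 = -257.2 m.
Depth below ground = -156 − (-257.2) = 101 m.

101 m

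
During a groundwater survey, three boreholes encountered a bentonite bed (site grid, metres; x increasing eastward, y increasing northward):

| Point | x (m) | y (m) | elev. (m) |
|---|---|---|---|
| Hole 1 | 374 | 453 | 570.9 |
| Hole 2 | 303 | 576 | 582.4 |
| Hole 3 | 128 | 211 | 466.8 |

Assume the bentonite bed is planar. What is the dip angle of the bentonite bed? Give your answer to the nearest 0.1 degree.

16.8°

Two edge vectors: Hole 1→Hole 2 = (-71, 123, 11.5), Hole 1→Hole 3 = (-246, -242, -104.1).
Normal n = (Hole 1→Hole 2) × (Hole 1→Hole 3) = (-10021.3, -10220.1, 47440).
So ∂z/∂x = −n_x/n_z = 0.21124 and ∂z/∂y = −n_y/n_z = 0.21543.
Gradient magnitude |∇z| = √(a² + b²) = √(0.04462 + 0.04641) = 0.30172.
True dip = arctan(0.30172) = 16.8°, dipping toward SW (azimuth ≈ 224°).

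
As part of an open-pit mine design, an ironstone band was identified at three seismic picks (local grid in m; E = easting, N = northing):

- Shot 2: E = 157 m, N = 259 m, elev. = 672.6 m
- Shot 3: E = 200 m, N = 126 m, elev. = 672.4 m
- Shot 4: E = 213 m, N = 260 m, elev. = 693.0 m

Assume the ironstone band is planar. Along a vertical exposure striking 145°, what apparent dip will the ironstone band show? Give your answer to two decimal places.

Two edge vectors: Shot 2→Shot 3 = (43, -133, -0.2), Shot 2→Shot 4 = (56, 1, 20.4).
Normal n = (Shot 2→Shot 3) × (Shot 2→Shot 4) = (-2713, -888.4, 7491).
So ∂z/∂E = −n_x/n_z = 0.36217 and ∂z/∂N = −n_y/n_z = 0.11860.
Unit vector along 145° is (sin 145°, cos 145°) = (0.5736, -0.8192).
Slope in that direction = a·(0.5736) + b·(-0.8192) = 0.11058.
Apparent dip = arctan|0.11058| = 6.31° (true dip is 20.9°, so apparent ≤ true as expected).

6.31°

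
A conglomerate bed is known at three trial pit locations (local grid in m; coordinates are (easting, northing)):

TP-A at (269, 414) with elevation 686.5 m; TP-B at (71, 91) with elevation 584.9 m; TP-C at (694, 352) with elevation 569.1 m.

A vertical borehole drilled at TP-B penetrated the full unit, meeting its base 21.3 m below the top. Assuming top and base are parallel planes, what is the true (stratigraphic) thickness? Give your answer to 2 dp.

19.11 m

Let the plane be z = a·E + b·N + c.
TP-B−TP-A: −198a − 323b = −101.6;  TP-C−TP-A: 425a − 62b = −117.4.
Solving gives a = −0.21144, b = 0.44416.
|∇z| = √(a²+b²) = 0.49192, so dip δ = arctan(0.49192) = 26.19°.
True thickness = vertical thickness × cos δ = 21.3 × cos 26.19° = 19.11 m.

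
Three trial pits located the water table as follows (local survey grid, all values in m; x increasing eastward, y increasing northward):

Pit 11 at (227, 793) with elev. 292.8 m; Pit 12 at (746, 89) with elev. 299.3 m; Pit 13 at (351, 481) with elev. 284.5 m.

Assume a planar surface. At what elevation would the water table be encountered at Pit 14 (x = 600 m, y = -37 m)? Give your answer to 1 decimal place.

275.3 m

Two edge vectors: Pit 11→Pit 12 = (519, -704, 6.5), Pit 11→Pit 13 = (124, -312, -8.3).
Normal n = (Pit 11→Pit 12) × (Pit 11→Pit 13) = (7871.2, 5113.7, -74632).
So ∂z/∂x = −n_x/n_z = 0.10547 and ∂z/∂y = −n_y/n_z = 0.06852.
Intercept c from Pit 11: 292.8 − 23.94 − 54.34 = 214.52.
At (600, -37): z = 63.3 − 2.5 + 214.52 = 275.3 m.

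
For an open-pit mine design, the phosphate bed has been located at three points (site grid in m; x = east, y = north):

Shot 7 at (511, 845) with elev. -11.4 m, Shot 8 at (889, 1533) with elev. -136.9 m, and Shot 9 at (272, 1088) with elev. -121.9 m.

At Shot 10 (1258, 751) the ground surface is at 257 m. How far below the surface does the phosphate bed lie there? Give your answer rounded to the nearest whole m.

109 m

Two edge vectors: Shot 7→Shot 8 = (378, 688, -125.5), Shot 7→Shot 9 = (-239, 243, -110.5).
Normal n = (Shot 7→Shot 8) × (Shot 7→Shot 9) = (-45527.5, 71763.5, 256286).
So ∂z/∂x = −n_x/n_z = 0.17764 and ∂z/∂y = −n_y/n_z = −0.28001.
Intercept c from Shot 7: -11.4 − 90.78 + 236.61 = 134.44.
At (1258, 751): z_contact = 223.5 − 210.3 + 134.44 = 147.6 m.
Depth below ground = 257 − 147.6 = 109 m.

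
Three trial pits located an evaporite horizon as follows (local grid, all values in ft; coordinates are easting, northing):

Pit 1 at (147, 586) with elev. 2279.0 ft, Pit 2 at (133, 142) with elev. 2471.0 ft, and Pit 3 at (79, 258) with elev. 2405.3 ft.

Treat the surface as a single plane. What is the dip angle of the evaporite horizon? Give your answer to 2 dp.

27.33°

Let the plane be z = a·easting + b·northing + c.
Pit 2−Pit 1: −14a − 444b = 192;  Pit 3−Pit 1: −68a − 328b = 126.3.
Solving gives a = 0.26948, b = −0.44093.
Gradient magnitude |∇z| = √(a² + b²) = √(0.07262 + 0.19442) = 0.51676.
True dip = arctan(0.51676) = 27.33°, dipping toward NNW (azimuth ≈ 329°).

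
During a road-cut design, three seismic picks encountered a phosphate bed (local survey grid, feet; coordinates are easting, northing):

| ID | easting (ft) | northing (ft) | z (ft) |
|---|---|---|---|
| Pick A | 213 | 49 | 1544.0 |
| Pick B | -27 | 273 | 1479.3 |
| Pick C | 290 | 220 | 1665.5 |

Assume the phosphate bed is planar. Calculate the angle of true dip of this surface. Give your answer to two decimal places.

Let the plane be z = a·easting + b·northing + c.
Pick B−Pick A: −240a + 224b = −64.7;  Pick C−Pick A: 77a + 171b = 121.5.
Solving gives a = 0.65673, b = 0.41480.
Gradient magnitude |∇z| = √(a² + b²) = √(0.43130 + 0.17206) = 0.77676.
True dip = arctan(0.77676) = 37.84°, dipping toward WSW (azimuth ≈ 238°).

37.84°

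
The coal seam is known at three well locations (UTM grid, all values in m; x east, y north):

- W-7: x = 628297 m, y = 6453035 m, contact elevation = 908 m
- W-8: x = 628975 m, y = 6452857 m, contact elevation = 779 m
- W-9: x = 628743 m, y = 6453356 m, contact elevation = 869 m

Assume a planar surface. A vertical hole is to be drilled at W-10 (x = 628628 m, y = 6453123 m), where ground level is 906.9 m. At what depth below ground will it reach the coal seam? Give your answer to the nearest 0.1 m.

Let the plane be z = a·x + b·y + c.
W-8−W-7: 678a − 178b = −129;  W-9−W-7: 446a + 321b = −39.
Solving gives a = −0.162783729, b = 0.104677705.
Then c = 908 − a·628297 − b·6453035 = −572304.37.
At (628628, 6453123): z_contact = −102330.41 + 675498.11 − 572304.37 = 863.33 m.
Depth below ground = 906.9 − 863.33 = 43.6 m.

43.6 m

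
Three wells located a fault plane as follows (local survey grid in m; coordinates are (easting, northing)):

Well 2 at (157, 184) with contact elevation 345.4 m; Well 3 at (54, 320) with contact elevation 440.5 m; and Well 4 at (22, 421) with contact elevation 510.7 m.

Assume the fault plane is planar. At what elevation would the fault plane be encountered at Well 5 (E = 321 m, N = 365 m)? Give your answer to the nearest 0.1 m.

Two edge vectors: Well 2→Well 3 = (-103, 136, 95.1), Well 2→Well 4 = (-135, 237, 165.3).
Normal n = (Well 2→Well 3) × (Well 2→Well 4) = (-57.9, 4187.4, -6051).
So ∂z/∂E = −n_x/n_z = −0.00957 and ∂z/∂N = −n_y/n_z = 0.69202.
Intercept c from Well 2: 345.4 + 1.50 − 127.33 = 219.57.
At (321, 365): z = −3.1 + 252.6 + 219.57 = 469.1 m.

469.1 m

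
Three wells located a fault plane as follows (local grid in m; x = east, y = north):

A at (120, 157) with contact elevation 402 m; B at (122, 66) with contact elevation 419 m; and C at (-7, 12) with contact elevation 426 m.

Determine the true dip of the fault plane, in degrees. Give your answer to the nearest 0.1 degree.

Two edge vectors: A→B = (2, -91, 17), A→C = (-127, -145, 24).
Normal n = (A→B) × (A→C) = (281, -2207, -11847).
So ∂z/∂x = −n_x/n_z = 0.02372 and ∂z/∂y = −n_y/n_z = −0.18629.
Gradient magnitude |∇z| = √(a² + b²) = √(0.00056 + 0.03470) = 0.18780.
True dip = arctan(0.18780) = 10.6°, dipping toward N (azimuth ≈ 353°).

10.6°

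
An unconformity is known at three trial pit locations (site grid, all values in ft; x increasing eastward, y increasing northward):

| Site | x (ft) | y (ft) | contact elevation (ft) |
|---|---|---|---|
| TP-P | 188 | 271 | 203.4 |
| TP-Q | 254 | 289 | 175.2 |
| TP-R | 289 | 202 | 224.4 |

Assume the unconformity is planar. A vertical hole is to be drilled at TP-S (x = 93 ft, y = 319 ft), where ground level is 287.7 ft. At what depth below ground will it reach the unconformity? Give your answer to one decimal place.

Two edge vectors: TP-P→TP-Q = (66, 18, -28.2), TP-P→TP-R = (101, -69, 21).
Normal n = (TP-P→TP-Q) × (TP-P→TP-R) = (-1567.8, -4234.2, -6372).
So ∂z/∂x = −n_x/n_z = −0.24605 and ∂z/∂y = −n_y/n_z = −0.66450.
Intercept c from TP-P: 203.4 + 46.26 + 180.08 = 429.74.
At (93, 319): z_contact = −22.88 − 211.98 + 429.74 = 194.88 ft.
Depth below ground = 287.7 − 194.88 = 92.8 ft.

92.8 ft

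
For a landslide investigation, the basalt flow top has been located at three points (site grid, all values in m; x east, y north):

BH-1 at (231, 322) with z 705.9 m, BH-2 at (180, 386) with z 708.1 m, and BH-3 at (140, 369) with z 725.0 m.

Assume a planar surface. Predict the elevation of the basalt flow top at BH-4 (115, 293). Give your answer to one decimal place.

Let the plane be z = a·x + b·y + c.
BH-2−BH-1: −51a + 64b = 2.2;  BH-3−BH-1: −91a + 47b = 19.1.
Solving gives a = −0.32652, b = −0.22582.
Then c = 705.9 − a·231 − b·322 = 854.04.
At (115, 293): z = −37.6 − 66.2 + 854.04 = 750.3 m.

750.3 m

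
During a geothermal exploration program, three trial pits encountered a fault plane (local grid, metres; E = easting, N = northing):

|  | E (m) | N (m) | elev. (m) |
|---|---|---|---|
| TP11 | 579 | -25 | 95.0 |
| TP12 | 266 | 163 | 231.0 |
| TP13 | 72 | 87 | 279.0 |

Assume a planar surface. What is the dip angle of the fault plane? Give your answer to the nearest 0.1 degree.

20.4°

Two edge vectors: TP11→TP12 = (-313, 188, 136), TP11→TP13 = (-507, 112, 184).
Normal n = (TP11→TP12) × (TP11→TP13) = (19360, -11360, 60260).
So ∂z/∂E = −n_x/n_z = −0.32127 and ∂z/∂N = −n_y/n_z = 0.18852.
Gradient magnitude |∇z| = √(a² + b²) = √(0.10322 + 0.03554) = 0.37250.
True dip = arctan(0.37250) = 20.4°, dipping toward ESE (azimuth ≈ 120°).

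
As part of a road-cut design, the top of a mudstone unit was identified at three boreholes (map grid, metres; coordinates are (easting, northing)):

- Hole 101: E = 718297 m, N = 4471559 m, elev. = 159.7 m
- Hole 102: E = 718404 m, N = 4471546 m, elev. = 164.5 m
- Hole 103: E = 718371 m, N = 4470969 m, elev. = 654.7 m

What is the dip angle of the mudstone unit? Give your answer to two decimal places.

Let the plane be z = a·E + b·N + c.
Hole 102−Hole 101: 107a − 13b = 4.8;  Hole 103−Hole 101: 74a − 590b = 495.
Solving gives a = −0.05796, b = −0.84625.
Gradient magnitude |∇z| = √(a² + b²) = √(0.00336 + 0.71614) = 0.84823.
True dip = arctan(0.84823) = 40.31°, dipping toward N (azimuth ≈ 004°).

40.31°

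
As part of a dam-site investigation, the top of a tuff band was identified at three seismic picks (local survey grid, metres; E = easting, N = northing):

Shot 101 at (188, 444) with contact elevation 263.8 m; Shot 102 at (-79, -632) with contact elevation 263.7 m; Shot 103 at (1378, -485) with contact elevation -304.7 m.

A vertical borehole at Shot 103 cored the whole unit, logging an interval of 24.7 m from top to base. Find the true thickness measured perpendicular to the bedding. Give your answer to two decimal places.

22.84 m

Two edge vectors: Shot 101→Shot 102 = (-267, -1076, -0.1), Shot 101→Shot 103 = (1190, -929, -568.5).
Normal n = (Shot 101→Shot 102) × (Shot 101→Shot 103) = (611613.1, -151908.5, 1528483).
So ∂z/∂E = −n_x/n_z = −0.40014 and ∂z/∂N = −n_y/n_z = 0.09939.
|∇z| = √(a²+b²) = 0.41230, so dip δ = arctan(0.41230) = 22.41°.
True thickness = vertical thickness × cos δ = 24.7 × cos 22.41° = 22.84 m.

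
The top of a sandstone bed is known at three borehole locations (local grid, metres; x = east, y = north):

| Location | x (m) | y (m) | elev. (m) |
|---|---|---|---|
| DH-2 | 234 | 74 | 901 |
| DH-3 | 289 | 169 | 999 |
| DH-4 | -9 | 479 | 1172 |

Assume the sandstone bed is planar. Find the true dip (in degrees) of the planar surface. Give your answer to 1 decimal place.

42.2°

Let the plane be z = a·x + b·y + c.
DH-3−DH-2: 55a + 95b = 98;  DH-4−DH-2: −243a + 405b = 271.
Solving gives a = 0.30743, b = 0.85359.
Gradient magnitude |∇z| = √(a² + b²) = √(0.09451 + 0.72862) = 0.90727.
True dip = arctan(0.90727) = 42.2°, dipping toward SSW (azimuth ≈ 200°).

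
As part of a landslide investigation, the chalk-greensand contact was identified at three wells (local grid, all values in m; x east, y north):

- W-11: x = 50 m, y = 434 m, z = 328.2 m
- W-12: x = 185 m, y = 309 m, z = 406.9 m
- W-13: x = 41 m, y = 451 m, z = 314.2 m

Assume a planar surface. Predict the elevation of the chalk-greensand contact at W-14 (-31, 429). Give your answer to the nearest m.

Let the plane be z = a·x + b·y + c.
W-12−W-11: 135a − 125b = 78.7;  W-13−W-11: −9a + 17b = −14.
Solving gives a = −0.35222, b = −1.01000.
Then c = 328.2 − a·50 − b·434 = 784.15.
At (-31, 429): z = 10.9 − 433.3 + 784.15 = 361.8 m.

362 m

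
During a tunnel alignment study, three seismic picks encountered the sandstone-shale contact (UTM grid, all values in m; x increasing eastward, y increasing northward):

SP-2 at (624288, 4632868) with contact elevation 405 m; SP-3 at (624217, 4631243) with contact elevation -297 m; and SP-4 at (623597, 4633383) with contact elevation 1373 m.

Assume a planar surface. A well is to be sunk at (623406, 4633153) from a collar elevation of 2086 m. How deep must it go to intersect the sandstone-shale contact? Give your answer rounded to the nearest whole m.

Two edge vectors: SP-2→SP-3 = (-71, -1625, -702), SP-2→SP-4 = (-691, 515, 968).
Normal n = (SP-2→SP-3) × (SP-2→SP-4) = (-1211470, 553810, -1159440).
So ∂z/∂x = −n_x/n_z = −1.04487511 and ∂z/∂y = −n_y/n_z = 0.47765300.
Intercept c from SP-2: 405 + 652302.99 − 2212903.32 = −1560195.33.
At (623406, 4633153): z_contact = −651381.4 + 2213039.5 − 1560195.33 = 1462.7 m.
Depth below ground = 2086 − 1462.7 = 623 m.

623 m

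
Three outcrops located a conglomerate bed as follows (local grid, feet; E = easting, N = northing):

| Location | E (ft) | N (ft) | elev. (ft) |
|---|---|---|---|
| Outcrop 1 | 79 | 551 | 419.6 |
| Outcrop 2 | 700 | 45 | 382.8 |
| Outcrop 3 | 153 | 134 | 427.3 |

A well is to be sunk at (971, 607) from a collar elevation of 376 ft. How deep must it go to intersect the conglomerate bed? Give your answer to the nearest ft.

Let the plane be z = a·E + b·N + c.
Outcrop 2−Outcrop 1: 621a − 506b = −36.8;  Outcrop 3−Outcrop 1: 74a − 417b = 7.7.
Solving gives a = −0.08687, b = −0.03388.
Then c = 419.6 − a·79 − b·551 = 445.13.
At (971, 607): z_contact = −84.3 − 20.6 + 445.13 = 340.2 ft.
Depth below ground = 376 − 340.2 = 36 ft.

36 ft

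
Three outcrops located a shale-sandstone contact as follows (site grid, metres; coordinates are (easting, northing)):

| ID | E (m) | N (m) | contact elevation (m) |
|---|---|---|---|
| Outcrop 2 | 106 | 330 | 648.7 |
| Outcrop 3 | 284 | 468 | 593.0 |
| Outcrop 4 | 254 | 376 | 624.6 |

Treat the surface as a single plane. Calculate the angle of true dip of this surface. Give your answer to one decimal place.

Two edge vectors: Outcrop 2→Outcrop 3 = (178, 138, -55.7), Outcrop 2→Outcrop 4 = (148, 46, -24.1).
Normal n = (Outcrop 2→Outcrop 3) × (Outcrop 2→Outcrop 4) = (-763.6, -3953.8, -12236).
So ∂z/∂E = −n_x/n_z = −0.06241 and ∂z/∂N = −n_y/n_z = −0.32313.
Gradient magnitude |∇z| = √(a² + b²) = √(0.00389 + 0.10441) = 0.32910.
True dip = arctan(0.32910) = 18.2°, dipping toward N (azimuth ≈ 011°).

18.2°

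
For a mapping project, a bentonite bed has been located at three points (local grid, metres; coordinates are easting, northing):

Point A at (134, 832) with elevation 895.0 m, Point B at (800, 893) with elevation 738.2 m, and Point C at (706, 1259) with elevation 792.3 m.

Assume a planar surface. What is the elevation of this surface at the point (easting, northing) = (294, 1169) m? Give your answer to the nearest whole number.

Two edge vectors: Point A→Point B = (666, 61, -156.8), Point A→Point C = (572, 427, -102.7).
Normal n = (Point A→Point B) × (Point A→Point C) = (60688.9, -21291.4, 249490).
So ∂z/∂easting = −n_x/n_z = −0.24325 and ∂z/∂northing = −n_y/n_z = 0.08534.
Intercept c from Point A: 895 + 32.60 − 71.00 = 856.59.
At (294, 1169): z = −71.5 + 99.8 + 856.59 = 884.8 m.

885 m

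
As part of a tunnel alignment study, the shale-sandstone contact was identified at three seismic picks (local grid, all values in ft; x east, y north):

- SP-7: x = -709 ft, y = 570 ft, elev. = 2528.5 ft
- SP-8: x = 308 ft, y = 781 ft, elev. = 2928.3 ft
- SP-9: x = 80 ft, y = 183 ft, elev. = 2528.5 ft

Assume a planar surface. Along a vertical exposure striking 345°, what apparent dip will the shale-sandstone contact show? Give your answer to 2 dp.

25.29°

Two edge vectors: SP-7→SP-8 = (1017, 211, 399.8), SP-7→SP-9 = (789, -387, 0).
Normal n = (SP-7→SP-8) × (SP-7→SP-9) = (154722.6, 315442.2, -560058).
So ∂z/∂x = −n_x/n_z = 0.27626 and ∂z/∂y = −n_y/n_z = 0.56323.
Unit vector along 345° is (sin 345°, cos 345°) = (-0.2588, 0.9659).
Slope in that direction = a·(-0.2588) + b·(0.9659) = 0.47254.
Apparent dip = arctan|0.47254| = 25.29° (true dip is 32.1°, so apparent ≤ true as expected).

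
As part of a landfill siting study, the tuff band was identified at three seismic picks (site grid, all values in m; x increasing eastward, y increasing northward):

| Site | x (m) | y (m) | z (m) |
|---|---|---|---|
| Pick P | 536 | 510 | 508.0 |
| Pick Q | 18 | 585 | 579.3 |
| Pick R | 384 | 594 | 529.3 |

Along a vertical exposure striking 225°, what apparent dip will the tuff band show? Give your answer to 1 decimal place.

Two edge vectors: Pick P→Pick Q = (-518, 75, 71.3), Pick P→Pick R = (-152, 84, 21.3).
Normal n = (Pick P→Pick Q) × (Pick P→Pick R) = (-4391.7, 195.8, -32112).
So ∂z/∂x = −n_x/n_z = −0.13676 and ∂z/∂y = −n_y/n_z = 0.00610.
Unit vector along 225° is (sin 225°, cos 225°) = (-0.7071, -0.7071).
Slope in that direction = a·(-0.7071) + b·(-0.7071) = 0.09239.
Apparent dip = arctan|0.09239| = 5.3° (true dip is 7.8°, so apparent ≤ true as expected).

5.3°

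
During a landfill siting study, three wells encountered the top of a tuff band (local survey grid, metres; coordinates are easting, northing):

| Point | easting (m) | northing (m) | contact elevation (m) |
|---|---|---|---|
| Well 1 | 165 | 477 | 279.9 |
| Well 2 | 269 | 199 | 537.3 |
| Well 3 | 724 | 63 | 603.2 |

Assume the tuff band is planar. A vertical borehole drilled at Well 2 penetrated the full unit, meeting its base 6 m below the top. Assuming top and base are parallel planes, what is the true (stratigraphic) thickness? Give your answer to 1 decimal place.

Two edge vectors: Well 1→Well 2 = (104, -278, 257.4), Well 1→Well 3 = (559, -414, 323.3).
Normal n = (Well 1→Well 2) × (Well 1→Well 3) = (16686.2, 110263.4, 112346).
So ∂z/∂easting = −n_x/n_z = −0.14853 and ∂z/∂northing = −n_y/n_z = −0.98146.
|∇z| = √(a²+b²) = 0.99264, so dip δ = arctan(0.99264) = 44.79°.
True thickness = vertical thickness × cos δ = 6 × cos 44.79° = 4.3 m.

4.3 m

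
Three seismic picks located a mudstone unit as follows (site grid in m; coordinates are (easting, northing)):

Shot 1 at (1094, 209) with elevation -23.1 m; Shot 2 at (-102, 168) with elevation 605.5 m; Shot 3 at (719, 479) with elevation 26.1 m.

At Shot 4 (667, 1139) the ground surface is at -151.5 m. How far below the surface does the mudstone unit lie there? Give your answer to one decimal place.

Two edge vectors: Shot 1→Shot 2 = (-1196, -41, 628.6), Shot 1→Shot 3 = (-375, 270, 49.2).
Normal n = (Shot 1→Shot 2) × (Shot 1→Shot 3) = (-171739.2, -176881.8, -338295).
So ∂z/∂E = −n_x/n_z = −0.507661 and ∂z/∂N = −n_y/n_z = −0.522863.
Intercept c from Shot 1: -23.1 + 555.38 + 109.28 = 641.56.
At (667, 1139): z_contact = −338.61 − 595.54 + 641.56 = -292.59 m.
Depth below ground = -151.5 − (-292.59) = 141.1 m.

141.1 m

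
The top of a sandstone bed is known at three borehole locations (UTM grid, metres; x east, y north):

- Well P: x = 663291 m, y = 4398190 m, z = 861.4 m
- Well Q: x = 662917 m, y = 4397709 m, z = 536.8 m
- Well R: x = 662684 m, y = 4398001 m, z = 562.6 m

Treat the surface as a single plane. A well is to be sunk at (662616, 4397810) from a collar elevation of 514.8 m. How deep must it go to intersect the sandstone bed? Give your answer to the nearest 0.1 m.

51.1 m

Let the plane be z = a·x + b·y + c.
Well Q−Well P: −374a − 481b = −324.6;  Well R−Well P: −607a − 189b = −298.8.
Solving gives a = 0.372256995, b = 0.385396848.
Then c = 861.4 − a·663291 − b·4398190 = −1941101.88.
At (662616, 4397810): z_contact = 246663.44 + 1694902.11 − 1941101.88 = 463.68 m.
Depth below ground = 514.8 − 463.68 = 51.1 m.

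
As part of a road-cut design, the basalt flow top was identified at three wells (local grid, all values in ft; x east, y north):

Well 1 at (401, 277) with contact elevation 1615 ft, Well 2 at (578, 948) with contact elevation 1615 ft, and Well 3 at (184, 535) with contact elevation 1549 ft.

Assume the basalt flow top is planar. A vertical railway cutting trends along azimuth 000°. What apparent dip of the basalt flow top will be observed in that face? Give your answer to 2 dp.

Let the plane be z = a·x + b·y + c.
Well 2−Well 1: 177a + 671b = 0;  Well 3−Well 1: −217a + 258b = −66.
Solving gives a = 0.23153, b = −0.06108.
Unit vector along 000° is (sin 0°, cos 0°) = (0.0000, 1.0000).
Slope in that direction = a·(0.0000) + b·(1.0000) = −0.06108.
Apparent dip = arctan|0.06108| = 3.49° (true dip is 13.5°, so apparent ≤ true as expected).

3.49°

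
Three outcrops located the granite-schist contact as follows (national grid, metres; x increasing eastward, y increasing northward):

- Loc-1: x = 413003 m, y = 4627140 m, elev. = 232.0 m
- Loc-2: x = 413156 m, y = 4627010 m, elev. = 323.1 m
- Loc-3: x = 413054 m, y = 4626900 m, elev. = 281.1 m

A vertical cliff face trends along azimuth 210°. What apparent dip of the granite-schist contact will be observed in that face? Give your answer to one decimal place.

Two edge vectors: Loc-1→Loc-2 = (153, -130, 91.1), Loc-1→Loc-3 = (51, -240, 49.1).
Normal n = (Loc-1→Loc-2) × (Loc-1→Loc-3) = (15481, -2866.2, -30090).
So ∂z/∂x = −n_x/n_z = 0.51449 and ∂z/∂y = −n_y/n_z = −0.09525.
Unit vector along 210° is (sin 210°, cos 210°) = (-0.5000, -0.8660).
Slope in that direction = a·(-0.5000) + b·(-0.8660) = −0.17475.
Apparent dip = arctan|0.17475| = 9.9° (true dip is 27.6°, so apparent ≤ true as expected).

9.9°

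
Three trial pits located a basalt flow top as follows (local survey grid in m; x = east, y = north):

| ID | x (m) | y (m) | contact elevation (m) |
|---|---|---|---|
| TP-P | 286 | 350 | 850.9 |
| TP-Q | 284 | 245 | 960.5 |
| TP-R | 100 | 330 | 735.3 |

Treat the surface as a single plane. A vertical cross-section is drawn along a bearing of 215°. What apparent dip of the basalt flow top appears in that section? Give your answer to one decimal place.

24.0°

Let the plane be z = a·x + b·y + c.
TP-Q−TP-P: −2a − 105b = 109.6;  TP-R−TP-P: −186a − 20b = −115.6.
Solving gives a = 0.73525, b = −1.05781.
Unit vector along 215° is (sin 215°, cos 215°) = (-0.5736, -0.8192).
Slope in that direction = a·(-0.5736) + b·(-0.8192) = 0.44479.
Apparent dip = arctan|0.44479| = 24.0° (true dip is 52.2°, so apparent ≤ true as expected).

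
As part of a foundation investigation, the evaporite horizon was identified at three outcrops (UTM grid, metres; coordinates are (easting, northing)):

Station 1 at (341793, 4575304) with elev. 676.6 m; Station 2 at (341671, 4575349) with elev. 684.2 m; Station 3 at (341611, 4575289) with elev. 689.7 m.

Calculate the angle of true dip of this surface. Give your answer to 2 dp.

Two edge vectors: Station 1→Station 2 = (-122, 45, 7.6), Station 1→Station 3 = (-182, -15, 13.1).
Normal n = (Station 1→Station 2) × (Station 1→Station 3) = (703.5, 215, 10020).
So ∂z/∂E = −n_x/n_z = −0.07021 and ∂z/∂N = −n_y/n_z = −0.02146.
Gradient magnitude |∇z| = √(a² + b²) = √(0.00493 + 0.00046) = 0.07342.
True dip = arctan(0.07342) = 4.20°, dipping toward ENE (azimuth ≈ 073°).

4.20°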